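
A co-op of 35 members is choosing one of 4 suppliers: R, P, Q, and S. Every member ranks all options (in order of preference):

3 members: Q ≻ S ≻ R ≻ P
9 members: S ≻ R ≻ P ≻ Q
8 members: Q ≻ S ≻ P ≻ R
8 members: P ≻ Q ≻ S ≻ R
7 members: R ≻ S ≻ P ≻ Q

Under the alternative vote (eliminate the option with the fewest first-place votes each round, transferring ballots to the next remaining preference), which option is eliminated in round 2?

P

Round 1: R 7, P 8, Q 11, S 9. Eliminate R.
Round 2: P 8, Q 11, S 16. Eliminate P.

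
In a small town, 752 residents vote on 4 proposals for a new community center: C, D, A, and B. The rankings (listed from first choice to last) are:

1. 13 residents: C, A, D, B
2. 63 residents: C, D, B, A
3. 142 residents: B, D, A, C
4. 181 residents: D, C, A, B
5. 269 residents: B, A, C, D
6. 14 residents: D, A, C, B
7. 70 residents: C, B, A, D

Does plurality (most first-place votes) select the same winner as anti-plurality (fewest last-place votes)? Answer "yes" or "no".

Plurality — first-place votes: C 146, D 195, A 0, B 411. Winner: B.
Anti-plurality — last-place votes: C 142, D 339, A 63, B 208. Winner: A.
The two methods disagree.

no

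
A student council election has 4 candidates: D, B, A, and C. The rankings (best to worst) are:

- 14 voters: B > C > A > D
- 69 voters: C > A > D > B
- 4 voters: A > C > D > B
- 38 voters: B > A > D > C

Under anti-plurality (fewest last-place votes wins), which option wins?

A

Last-place votes: D 14, B 73, A 0, C 38.
A is ranked last by the fewest voters, so A wins.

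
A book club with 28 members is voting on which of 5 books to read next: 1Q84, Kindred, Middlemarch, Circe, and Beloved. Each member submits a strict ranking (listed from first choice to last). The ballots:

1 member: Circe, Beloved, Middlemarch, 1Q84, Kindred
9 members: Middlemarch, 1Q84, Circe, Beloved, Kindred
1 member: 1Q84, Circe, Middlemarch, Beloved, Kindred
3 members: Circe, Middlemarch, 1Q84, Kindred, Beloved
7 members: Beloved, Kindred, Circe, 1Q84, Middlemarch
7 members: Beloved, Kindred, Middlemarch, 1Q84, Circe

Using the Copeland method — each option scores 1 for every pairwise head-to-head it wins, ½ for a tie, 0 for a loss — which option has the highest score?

Beloved

1Q84: beats Circe; ties Kindred; loses to Middlemarch and Beloved → score 1.5.
Kindred: ties 1Q84, Middlemarch, and Circe; loses to Beloved → score 1.5.
Middlemarch: beats 1Q84 and Circe; ties Kindred; loses to Beloved → score 2.5.
Circe: ties Kindred and Beloved; loses to 1Q84 and Middlemarch → score 1.
Beloved: beats 1Q84, Kindred, and Middlemarch; ties Circe → score 3.5.
Beloved has the best pairwise record.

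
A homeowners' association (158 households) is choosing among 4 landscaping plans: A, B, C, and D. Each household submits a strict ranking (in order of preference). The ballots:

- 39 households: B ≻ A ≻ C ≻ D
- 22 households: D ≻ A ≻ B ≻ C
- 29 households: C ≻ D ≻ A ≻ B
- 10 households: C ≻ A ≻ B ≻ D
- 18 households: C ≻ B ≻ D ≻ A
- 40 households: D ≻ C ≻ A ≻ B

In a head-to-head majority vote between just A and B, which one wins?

A

Voters preferring A to B: 101; preferring B to A: 57.
A wins the head-to-head.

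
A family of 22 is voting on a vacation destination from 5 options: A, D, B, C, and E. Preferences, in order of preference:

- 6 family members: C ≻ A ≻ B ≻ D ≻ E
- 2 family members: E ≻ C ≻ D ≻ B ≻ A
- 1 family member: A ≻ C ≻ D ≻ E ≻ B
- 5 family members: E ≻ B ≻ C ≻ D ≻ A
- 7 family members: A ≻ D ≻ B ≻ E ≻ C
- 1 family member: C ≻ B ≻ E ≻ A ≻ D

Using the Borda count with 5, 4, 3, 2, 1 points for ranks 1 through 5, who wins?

A

A: 6·4 + 2·1 + 1·5 + 5·1 + 7·5 + 1·2 = 73
D: 6·2 + 2·3 + 1·3 + 5·2 + 7·4 + 1·1 = 60
B: 6·3 + 2·2 + 1·1 + 5·4 + 7·3 + 1·4 = 68
C: 6·5 + 2·4 + 1·4 + 5·3 + 7·1 + 1·5 = 69
E: 6·1 + 2·5 + 1·2 + 5·5 + 7·2 + 1·3 = 60
A has the highest Borda score (73).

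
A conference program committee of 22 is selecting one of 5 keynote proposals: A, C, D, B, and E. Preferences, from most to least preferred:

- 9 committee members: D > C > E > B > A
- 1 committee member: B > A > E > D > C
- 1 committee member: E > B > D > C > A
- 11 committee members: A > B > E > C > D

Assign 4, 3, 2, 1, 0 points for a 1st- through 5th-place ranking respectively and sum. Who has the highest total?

B

A: 9·0 + 1·3 + 1·0 + 11·4 = 47
C: 9·3 + 1·0 + 1·1 + 11·1 = 39
D: 9·4 + 1·1 + 1·2 + 11·0 = 39
B: 9·1 + 1·4 + 1·3 + 11·3 = 49
E: 9·2 + 1·2 + 1·4 + 11·2 = 46
B has the highest Borda score (49).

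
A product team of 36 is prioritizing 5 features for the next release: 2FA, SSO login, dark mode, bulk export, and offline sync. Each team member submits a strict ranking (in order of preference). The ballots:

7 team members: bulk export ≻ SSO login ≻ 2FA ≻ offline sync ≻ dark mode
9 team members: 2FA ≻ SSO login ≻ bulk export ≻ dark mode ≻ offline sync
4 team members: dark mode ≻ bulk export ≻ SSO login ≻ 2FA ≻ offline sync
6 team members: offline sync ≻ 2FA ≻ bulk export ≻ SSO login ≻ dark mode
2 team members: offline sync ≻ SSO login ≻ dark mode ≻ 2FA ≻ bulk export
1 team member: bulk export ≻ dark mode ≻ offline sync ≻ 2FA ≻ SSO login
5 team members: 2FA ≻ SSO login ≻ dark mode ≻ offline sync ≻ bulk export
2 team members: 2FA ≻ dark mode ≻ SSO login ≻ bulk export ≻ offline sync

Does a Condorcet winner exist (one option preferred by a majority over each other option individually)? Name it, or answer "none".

2FA

2FA vs SSO login: 23–13 for 2FA.
2FA vs dark mode: 29–7 for 2FA.
2FA vs bulk export: 24–12 for 2FA.
2FA vs offline sync: 27–9 for 2FA.
2FA beats every other option head-to-head.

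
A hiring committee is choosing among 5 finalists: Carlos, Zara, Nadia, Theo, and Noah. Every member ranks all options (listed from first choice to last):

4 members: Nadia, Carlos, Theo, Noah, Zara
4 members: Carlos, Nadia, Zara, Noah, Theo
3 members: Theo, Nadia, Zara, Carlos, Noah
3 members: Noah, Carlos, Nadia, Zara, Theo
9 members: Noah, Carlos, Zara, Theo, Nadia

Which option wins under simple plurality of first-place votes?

Noah

First-place votes: Carlos 4, Zara 0, Nadia 4, Theo 3, Noah 12.
Noah has the most first-place votes.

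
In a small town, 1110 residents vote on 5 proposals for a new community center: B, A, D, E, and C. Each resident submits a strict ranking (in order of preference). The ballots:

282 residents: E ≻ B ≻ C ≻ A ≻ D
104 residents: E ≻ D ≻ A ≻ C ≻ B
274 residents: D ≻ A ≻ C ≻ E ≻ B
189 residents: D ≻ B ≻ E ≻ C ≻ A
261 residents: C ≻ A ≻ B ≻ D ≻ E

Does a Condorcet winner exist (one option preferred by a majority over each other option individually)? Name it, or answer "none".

D vs B: 567–543 for D.
D vs A: 567–543 for D.
D vs E: 724–386 for D.
D vs C: 567–543 for D.
D beats every other option head-to-head.

D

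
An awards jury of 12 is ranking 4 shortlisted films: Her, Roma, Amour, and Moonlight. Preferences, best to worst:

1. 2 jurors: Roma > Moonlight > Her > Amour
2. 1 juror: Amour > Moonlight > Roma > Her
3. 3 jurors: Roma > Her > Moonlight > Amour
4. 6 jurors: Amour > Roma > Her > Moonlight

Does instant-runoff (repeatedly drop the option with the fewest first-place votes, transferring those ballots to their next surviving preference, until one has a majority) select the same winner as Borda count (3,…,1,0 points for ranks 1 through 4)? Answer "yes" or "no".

no

Instant-runoff — R1 Her 0, Roma 5, Amour 7, Moonlight 0 (Amour winner). Winner: Amour.
Borda — scores: Her 14, Roma 28, Amour 21, Moonlight 9. Winner: Roma.
The two methods disagree.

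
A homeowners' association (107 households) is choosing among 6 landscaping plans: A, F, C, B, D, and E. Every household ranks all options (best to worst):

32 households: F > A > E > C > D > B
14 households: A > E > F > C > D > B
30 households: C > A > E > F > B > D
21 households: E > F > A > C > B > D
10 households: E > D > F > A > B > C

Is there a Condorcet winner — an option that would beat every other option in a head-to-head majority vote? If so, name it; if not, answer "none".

Checking pairwise contests:
F beats A 63–44.
E beats F 75–32.
A beats C 77–30.
A beats B 107–0.
A beats D 97–10.
A beats E 76–31.
Every option loses at least one head-to-head, so there is no Condorcet winner.

none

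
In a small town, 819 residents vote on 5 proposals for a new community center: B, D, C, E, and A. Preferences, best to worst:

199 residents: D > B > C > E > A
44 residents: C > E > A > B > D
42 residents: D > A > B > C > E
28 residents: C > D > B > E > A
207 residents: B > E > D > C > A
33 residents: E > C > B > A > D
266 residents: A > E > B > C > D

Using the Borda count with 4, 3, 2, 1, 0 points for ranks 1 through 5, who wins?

B: 199·3 + 44·1 + 42·2 + 28·2 + 207·4 + 33·2 + 266·2 = 2207
D: 199·4 + 44·0 + 42·4 + 28·3 + 207·2 + 33·0 + 266·0 = 1462
C: 199·2 + 44·4 + 42·1 + 28·4 + 207·1 + 33·3 + 266·1 = 1300
E: 199·1 + 44·3 + 42·0 + 28·1 + 207·3 + 33·4 + 266·3 = 1910
A: 199·0 + 44·2 + 42·3 + 28·0 + 207·0 + 33·1 + 266·4 = 1311
B has the highest Borda score (2207).

B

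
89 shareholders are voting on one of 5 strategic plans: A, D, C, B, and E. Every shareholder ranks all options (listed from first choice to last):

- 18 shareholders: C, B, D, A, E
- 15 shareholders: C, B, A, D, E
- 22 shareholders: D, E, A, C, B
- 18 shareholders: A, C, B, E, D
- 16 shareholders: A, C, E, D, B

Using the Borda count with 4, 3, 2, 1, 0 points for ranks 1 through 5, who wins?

C

A: 18·1 + 15·2 + 22·2 + 18·4 + 16·4 = 228
D: 18·2 + 15·1 + 22·4 + 18·0 + 16·1 = 155
C: 18·4 + 15·4 + 22·1 + 18·3 + 16·3 = 256
B: 18·3 + 15·3 + 22·0 + 18·2 + 16·0 = 135
E: 18·0 + 15·0 + 22·3 + 18·1 + 16·2 = 116
C has the highest Borda score (256).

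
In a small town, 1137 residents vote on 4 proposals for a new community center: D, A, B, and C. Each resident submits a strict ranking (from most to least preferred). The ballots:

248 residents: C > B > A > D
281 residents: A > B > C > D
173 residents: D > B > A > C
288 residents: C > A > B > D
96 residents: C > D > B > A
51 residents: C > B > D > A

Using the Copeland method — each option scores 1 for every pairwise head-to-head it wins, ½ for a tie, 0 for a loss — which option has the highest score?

D: loses to A, B, and C → score 0.
A: beats D and B; loses to C → score 2.
B: beats D; loses to A and C → score 1.
C: beats D, A, and B → score 3.
C has the best pairwise record.

C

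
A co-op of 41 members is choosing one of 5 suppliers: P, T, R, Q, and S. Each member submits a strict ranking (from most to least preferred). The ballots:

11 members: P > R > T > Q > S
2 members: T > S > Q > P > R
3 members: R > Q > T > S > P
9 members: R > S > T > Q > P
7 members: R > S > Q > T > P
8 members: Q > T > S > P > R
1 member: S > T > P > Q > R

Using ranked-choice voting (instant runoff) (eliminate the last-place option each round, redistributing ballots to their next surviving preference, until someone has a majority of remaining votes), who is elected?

Round 1: P 11, T 2, R 19, Q 8, S 1. Eliminate S.
Round 2: P 11, T 3, R 19, Q 8. Eliminate T.
Round 3: P 12, R 19, Q 10. Eliminate Q.
Round 4: P 22, R 19. P has a majority.

P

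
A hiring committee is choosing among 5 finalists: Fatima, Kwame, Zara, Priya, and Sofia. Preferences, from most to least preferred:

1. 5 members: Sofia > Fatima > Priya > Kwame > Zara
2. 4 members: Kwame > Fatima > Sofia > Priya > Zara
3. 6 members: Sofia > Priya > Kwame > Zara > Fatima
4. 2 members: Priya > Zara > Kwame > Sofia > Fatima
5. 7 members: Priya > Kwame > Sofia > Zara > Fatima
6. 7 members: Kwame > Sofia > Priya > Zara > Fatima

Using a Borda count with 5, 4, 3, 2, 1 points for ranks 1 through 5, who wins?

Fatima: 5·4 + 4·4 + 6·1 + 2·1 + 7·1 + 7·1 = 58
Kwame: 5·2 + 4·5 + 6·3 + 2·3 + 7·4 + 7·5 = 117
Zara: 5·1 + 4·1 + 6·2 + 2·4 + 7·2 + 7·2 = 57
Priya: 5·3 + 4·2 + 6·4 + 2·5 + 7·5 + 7·3 = 113
Sofia: 5·5 + 4·3 + 6·5 + 2·2 + 7·3 + 7·4 = 120
Sofia has the highest Borda score (120).

Sofia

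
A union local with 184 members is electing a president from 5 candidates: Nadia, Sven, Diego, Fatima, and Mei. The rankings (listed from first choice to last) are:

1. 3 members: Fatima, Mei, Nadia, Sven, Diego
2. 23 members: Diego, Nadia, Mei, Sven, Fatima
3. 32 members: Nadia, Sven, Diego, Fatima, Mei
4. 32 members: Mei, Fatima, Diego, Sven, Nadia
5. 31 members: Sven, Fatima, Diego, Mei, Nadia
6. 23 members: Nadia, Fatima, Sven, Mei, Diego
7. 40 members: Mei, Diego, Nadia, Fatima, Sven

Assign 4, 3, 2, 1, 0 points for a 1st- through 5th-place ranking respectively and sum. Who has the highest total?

Diego

Nadia: 3·2 + 23·3 + 32·4 + 32·0 + 31·0 + 23·4 + 40·2 = 375
Sven: 3·1 + 23·1 + 32·3 + 32·1 + 31·4 + 23·2 + 40·0 = 324
Diego: 3·0 + 23·4 + 32·2 + 32·2 + 31·2 + 23·0 + 40·3 = 402
Fatima: 3·4 + 23·0 + 32·1 + 32·3 + 31·3 + 23·3 + 40·1 = 342
Mei: 3·3 + 23·2 + 32·0 + 32·4 + 31·1 + 23·1 + 40·4 = 397
Diego has the highest Borda score (402).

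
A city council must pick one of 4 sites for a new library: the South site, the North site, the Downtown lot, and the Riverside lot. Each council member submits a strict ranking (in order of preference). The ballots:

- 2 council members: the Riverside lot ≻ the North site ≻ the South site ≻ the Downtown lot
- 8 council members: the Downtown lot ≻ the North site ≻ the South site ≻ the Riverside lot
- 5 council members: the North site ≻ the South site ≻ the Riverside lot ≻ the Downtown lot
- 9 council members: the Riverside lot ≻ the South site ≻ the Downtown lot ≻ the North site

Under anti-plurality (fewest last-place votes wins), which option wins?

Last-place votes: the South site 0, the North site 9, the Downtown lot 7, the Riverside lot 8.
the South site is ranked last by the fewest voters, so the South site wins.

the South site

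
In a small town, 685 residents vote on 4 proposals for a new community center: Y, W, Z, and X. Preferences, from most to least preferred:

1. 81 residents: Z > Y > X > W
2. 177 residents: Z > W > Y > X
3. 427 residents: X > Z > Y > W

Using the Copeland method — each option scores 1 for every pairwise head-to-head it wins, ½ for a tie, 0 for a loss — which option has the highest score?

Y: beats W; loses to Z and X → score 1.
W: loses to Y, Z, and X → score 0.
Z: beats Y and W; loses to X → score 2.
X: beats Y, W, and Z → score 3.
X has the best pairwise record.

X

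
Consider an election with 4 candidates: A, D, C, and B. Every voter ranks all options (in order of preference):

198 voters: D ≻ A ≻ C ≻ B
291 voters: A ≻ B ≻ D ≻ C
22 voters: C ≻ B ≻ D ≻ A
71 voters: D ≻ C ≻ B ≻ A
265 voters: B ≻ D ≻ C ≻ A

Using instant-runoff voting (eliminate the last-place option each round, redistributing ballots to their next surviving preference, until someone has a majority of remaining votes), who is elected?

Round 1: A 291, D 269, C 22, B 265. Eliminate C.
Round 2: A 291, D 269, B 287. Eliminate D.
Round 3: A 489, B 358. A has a majority.

A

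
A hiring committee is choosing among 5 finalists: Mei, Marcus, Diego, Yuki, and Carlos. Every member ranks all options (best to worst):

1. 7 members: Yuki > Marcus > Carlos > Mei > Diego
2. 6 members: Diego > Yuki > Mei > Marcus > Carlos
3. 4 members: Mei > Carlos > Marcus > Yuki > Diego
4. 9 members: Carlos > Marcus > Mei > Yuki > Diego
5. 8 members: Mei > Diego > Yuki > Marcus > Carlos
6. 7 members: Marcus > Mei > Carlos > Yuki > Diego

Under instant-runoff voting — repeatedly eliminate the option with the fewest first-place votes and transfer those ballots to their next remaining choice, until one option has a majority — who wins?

Round 1: Mei 12, Marcus 7, Diego 6, Yuki 7, Carlos 9. Eliminate Diego.
Round 2: Mei 12, Marcus 7, Yuki 13, Carlos 9. Eliminate Marcus.
Round 3: Mei 19, Yuki 13, Carlos 9. Eliminate Carlos.
Round 4: Mei 28, Yuki 13. Mei has a majority.

Mei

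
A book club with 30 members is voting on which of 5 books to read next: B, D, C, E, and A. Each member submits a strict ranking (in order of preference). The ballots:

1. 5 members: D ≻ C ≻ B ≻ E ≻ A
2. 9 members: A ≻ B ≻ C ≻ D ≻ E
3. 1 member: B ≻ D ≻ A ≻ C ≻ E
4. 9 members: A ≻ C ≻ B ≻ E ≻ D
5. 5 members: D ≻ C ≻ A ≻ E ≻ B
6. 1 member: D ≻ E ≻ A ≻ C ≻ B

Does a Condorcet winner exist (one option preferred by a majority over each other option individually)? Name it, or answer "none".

A vs B: 24–6 for A.
A vs D: 18–12 for A.
A vs C: 20–10 for A.
A vs E: 24–6 for A.
A beats every other option head-to-head.

A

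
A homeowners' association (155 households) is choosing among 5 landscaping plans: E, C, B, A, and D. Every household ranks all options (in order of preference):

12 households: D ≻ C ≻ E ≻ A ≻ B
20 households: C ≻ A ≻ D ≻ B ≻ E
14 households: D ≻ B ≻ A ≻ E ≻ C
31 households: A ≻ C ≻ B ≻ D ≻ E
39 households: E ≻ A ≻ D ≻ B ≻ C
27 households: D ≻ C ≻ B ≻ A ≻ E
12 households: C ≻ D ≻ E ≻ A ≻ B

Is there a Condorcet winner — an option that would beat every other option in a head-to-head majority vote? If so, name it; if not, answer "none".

A vs E: 92–63 for A.
A vs C: 84–71 for A.
A vs B: 114–41 for A.
A vs D: 90–65 for A.
A beats every other option head-to-head.

A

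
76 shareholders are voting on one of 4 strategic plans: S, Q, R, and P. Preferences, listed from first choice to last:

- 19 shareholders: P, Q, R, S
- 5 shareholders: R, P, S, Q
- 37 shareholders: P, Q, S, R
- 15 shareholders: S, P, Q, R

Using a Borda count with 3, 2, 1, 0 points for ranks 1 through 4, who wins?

S: 19·0 + 5·1 + 37·1 + 15·3 = 87
Q: 19·2 + 5·0 + 37·2 + 15·1 = 127
R: 19·1 + 5·3 + 37·0 + 15·0 = 34
P: 19·3 + 5·2 + 37·3 + 15·2 = 208
P has the highest Borda score (208).

P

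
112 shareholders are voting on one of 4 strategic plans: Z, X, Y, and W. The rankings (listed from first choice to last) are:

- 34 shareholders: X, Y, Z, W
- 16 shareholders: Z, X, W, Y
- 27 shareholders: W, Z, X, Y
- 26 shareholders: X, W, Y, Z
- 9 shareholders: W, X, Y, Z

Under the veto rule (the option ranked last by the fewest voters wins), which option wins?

X

Last-place votes: Z 35, X 0, Y 43, W 34.
X is ranked last by the fewest voters, so X wins.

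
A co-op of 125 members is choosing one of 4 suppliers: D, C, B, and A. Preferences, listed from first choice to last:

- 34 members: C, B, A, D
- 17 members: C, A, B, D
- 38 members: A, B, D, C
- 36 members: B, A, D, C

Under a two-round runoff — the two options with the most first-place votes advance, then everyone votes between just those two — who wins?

Round 1 first-place votes: D 0, C 51, B 36, A 38.
C and A advance.
Runoff: C is preferred to A by 51 voters; A by 74.
A wins the runoff.

A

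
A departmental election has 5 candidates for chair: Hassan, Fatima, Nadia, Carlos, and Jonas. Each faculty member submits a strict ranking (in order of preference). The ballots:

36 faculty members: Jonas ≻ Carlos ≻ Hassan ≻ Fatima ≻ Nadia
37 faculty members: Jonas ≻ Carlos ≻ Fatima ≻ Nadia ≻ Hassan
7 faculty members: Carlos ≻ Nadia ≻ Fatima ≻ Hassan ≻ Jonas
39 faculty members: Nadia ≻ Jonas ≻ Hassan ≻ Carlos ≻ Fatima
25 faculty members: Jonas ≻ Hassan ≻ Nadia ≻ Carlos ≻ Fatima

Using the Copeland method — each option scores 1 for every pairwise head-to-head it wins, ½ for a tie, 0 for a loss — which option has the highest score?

Hassan: beats Fatima; loses to Nadia, Carlos, and Jonas → score 1.
Fatima: beats Nadia; loses to Hassan, Carlos, and Jonas → score 1.
Nadia: beats Hassan; loses to Fatima, Carlos, and Jonas → score 1.
Carlos: beats Hassan, Fatima, and Nadia; loses to Jonas → score 3.
Jonas: beats Hassan, Fatima, Nadia, and Carlos → score 4.
Jonas has the best pairwise record.

Jonas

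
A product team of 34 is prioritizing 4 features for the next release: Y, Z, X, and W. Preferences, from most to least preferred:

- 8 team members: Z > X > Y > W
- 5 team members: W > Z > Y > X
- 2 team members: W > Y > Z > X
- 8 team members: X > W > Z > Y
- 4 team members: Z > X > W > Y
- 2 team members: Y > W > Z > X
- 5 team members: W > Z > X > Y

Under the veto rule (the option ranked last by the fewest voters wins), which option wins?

Z

Last-place votes: Y 17, Z 0, X 9, W 8.
Z is ranked last by the fewest voters, so Z wins.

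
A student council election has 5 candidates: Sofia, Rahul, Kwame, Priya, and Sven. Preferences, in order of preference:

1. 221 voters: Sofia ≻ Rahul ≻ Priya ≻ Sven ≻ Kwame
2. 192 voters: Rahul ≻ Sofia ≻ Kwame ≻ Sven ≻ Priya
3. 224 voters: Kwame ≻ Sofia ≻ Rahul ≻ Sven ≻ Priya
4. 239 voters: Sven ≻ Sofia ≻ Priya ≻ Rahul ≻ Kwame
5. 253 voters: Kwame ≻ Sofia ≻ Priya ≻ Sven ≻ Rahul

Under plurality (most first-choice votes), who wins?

Kwame

First-place votes: Sofia 221, Rahul 192, Kwame 477, Priya 0, Sven 239.
Kwame has the most first-place votes.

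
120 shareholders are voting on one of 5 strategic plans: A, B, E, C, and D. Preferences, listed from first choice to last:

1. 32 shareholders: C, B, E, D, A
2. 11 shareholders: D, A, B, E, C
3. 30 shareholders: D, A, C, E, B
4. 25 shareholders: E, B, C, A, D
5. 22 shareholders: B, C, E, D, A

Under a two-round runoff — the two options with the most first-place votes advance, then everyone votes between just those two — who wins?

Round 1 first-place votes: A 0, B 22, E 25, C 32, D 41.
D and C advance.
Runoff: D is preferred to C by 41 voters; C by 79.
C wins the runoff.

C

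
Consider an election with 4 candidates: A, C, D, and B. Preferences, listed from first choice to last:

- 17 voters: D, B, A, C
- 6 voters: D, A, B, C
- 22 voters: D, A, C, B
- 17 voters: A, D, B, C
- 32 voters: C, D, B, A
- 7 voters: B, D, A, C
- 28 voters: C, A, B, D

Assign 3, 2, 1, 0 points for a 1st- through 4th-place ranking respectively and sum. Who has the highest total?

A: 17·1 + 6·2 + 22·2 + 17·3 + 32·0 + 7·1 + 28·2 = 187
C: 17·0 + 6·0 + 22·1 + 17·0 + 32·3 + 7·0 + 28·3 = 202
D: 17·3 + 6·3 + 22·3 + 17·2 + 32·2 + 7·2 + 28·0 = 247
B: 17·2 + 6·1 + 22·0 + 17·1 + 32·1 + 7·3 + 28·1 = 138
D has the highest Borda score (247).

D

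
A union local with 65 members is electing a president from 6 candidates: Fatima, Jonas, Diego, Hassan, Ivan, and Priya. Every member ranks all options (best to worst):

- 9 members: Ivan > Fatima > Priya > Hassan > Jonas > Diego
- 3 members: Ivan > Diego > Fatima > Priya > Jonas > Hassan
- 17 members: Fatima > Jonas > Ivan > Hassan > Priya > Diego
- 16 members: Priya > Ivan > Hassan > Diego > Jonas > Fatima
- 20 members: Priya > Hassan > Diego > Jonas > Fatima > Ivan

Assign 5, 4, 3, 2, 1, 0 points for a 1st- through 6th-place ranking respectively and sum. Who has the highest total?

Priya

Fatima: 9·4 + 3·3 + 17·5 + 16·0 + 20·1 = 150
Jonas: 9·1 + 3·1 + 17·4 + 16·1 + 20·2 = 136
Diego: 9·0 + 3·4 + 17·0 + 16·2 + 20·3 = 104
Hassan: 9·2 + 3·0 + 17·2 + 16·3 + 20·4 = 180
Ivan: 9·5 + 3·5 + 17·3 + 16·4 + 20·0 = 175
Priya: 9·3 + 3·2 + 17·1 + 16·5 + 20·5 = 230
Priya has the highest Borda score (230).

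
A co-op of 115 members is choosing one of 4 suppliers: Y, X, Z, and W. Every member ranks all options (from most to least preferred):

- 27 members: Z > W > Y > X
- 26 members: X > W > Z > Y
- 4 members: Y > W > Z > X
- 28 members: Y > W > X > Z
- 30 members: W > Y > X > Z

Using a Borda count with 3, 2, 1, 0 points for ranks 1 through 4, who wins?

Y: 27·1 + 26·0 + 4·3 + 28·3 + 30·2 = 183
X: 27·0 + 26·3 + 4·0 + 28·1 + 30·1 = 136
Z: 27·3 + 26·1 + 4·1 + 28·0 + 30·0 = 111
W: 27·2 + 26·2 + 4·2 + 28·2 + 30·3 = 260
W has the highest Borda score (260).

W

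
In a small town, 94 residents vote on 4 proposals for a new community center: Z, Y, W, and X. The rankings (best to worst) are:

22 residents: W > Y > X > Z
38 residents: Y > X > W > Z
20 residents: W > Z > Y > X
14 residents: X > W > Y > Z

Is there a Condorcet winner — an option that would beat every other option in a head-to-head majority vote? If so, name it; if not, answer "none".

none

Checking pairwise contests:
Y beats Z 74–20.
W beats Y 56–38.
X beats W 52–42.
Y beats X 80–14.
Every option loses at least one head-to-head, so there is no Condorcet winner.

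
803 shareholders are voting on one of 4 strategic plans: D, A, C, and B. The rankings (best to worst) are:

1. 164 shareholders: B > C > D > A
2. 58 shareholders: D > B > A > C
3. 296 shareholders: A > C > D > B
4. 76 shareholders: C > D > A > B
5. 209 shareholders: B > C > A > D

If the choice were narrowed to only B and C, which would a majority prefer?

B

Voters preferring B to C: 431; preferring C to B: 372.
B wins the head-to-head.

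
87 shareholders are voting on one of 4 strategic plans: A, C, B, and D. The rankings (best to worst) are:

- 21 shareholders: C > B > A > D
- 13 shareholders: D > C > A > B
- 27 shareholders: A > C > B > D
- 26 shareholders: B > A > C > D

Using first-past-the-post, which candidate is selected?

A

First-place votes: A 27, C 21, B 26, D 13.
A has the most first-place votes.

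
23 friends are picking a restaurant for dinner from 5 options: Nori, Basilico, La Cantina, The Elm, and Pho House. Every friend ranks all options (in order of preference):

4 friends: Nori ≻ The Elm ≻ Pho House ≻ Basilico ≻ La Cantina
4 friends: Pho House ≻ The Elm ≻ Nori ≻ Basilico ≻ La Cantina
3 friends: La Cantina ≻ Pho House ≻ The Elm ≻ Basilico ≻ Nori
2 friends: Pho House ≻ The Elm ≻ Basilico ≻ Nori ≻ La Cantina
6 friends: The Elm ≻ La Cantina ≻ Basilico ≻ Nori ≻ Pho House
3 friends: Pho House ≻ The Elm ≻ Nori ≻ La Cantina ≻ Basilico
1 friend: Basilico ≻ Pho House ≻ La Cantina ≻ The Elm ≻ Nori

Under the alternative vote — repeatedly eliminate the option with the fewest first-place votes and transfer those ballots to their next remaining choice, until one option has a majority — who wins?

Round 1: Nori 4, Basilico 1, La Cantina 3, The Elm 6, Pho House 9. Eliminate Basilico.
Round 2: Nori 4, La Cantina 3, The Elm 6, Pho House 10. Eliminate La Cantina.
Round 3: Nori 4, The Elm 6, Pho House 13. Pho House has a majority.

Pho House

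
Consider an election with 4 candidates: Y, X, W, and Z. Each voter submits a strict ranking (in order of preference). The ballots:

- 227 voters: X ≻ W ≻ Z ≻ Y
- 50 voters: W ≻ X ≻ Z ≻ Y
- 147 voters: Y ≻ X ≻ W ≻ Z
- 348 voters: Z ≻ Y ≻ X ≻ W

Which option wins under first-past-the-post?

Z

First-place votes: Y 147, X 227, W 50, Z 348.
Z has the most first-place votes.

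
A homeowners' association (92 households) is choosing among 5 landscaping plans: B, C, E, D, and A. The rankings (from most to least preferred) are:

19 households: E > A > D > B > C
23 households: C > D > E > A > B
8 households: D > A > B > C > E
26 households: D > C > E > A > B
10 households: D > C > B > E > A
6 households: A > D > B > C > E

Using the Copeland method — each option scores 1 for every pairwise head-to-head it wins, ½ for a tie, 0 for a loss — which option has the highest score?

D

B: loses to C, E, D, and A → score 0.
C: beats B, E, and A; loses to D → score 3.
E: beats B and A; loses to C and D → score 2.
D: beats B, C, E, and A → score 4.
A: beats B; loses to C, E, and D → score 1.
D has the best pairwise record.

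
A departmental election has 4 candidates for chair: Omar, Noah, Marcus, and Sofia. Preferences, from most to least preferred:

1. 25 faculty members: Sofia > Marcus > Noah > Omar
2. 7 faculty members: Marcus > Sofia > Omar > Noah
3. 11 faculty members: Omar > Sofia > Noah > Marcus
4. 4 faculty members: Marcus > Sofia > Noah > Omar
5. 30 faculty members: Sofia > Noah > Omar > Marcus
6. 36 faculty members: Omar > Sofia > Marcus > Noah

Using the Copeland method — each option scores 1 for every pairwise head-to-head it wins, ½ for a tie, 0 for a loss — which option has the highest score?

Omar: beats Marcus; loses to Noah and Sofia → score 1.
Noah: beats Omar; loses to Marcus and Sofia → score 1.
Marcus: beats Noah; loses to Omar and Sofia → score 1.
Sofia: beats Omar, Noah, and Marcus → score 3.
Sofia has the best pairwise record.

Sofia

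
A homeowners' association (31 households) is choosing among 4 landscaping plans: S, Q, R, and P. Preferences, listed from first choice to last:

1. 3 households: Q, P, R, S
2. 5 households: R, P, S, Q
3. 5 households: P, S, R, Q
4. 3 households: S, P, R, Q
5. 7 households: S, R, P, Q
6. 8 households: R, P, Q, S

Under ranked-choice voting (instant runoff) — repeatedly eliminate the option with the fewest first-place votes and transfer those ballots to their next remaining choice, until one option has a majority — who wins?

Round 1: S 10, Q 3, R 13, P 5. Eliminate Q.
Round 2: S 10, R 13, P 8. Eliminate P.
Round 3: S 15, R 16. R has a majority.

R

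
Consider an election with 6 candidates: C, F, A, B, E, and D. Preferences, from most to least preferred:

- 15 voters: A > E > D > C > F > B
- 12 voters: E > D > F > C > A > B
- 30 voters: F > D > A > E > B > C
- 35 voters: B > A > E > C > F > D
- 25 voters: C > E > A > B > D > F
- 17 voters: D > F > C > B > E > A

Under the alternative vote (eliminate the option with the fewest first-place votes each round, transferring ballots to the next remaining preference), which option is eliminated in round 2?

A

Round 1: C 25, F 30, A 15, B 35, E 12, D 17. Eliminate E.
Round 2: C 25, F 30, A 15, B 35, D 29. Eliminate A.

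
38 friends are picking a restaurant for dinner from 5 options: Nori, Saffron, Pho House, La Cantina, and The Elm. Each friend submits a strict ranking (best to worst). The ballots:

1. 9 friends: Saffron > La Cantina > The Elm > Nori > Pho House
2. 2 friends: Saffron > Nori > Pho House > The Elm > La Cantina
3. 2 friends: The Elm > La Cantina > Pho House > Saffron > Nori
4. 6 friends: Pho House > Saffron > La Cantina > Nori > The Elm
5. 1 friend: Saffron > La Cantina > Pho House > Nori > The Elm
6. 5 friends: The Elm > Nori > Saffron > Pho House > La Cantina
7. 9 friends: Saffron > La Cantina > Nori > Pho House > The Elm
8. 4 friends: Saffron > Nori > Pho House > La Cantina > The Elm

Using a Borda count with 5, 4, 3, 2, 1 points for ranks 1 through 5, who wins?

Saffron

Nori: 9·2 + 2·4 + 2·1 + 6·2 + 1·2 + 5·4 + 9·3 + 4·4 = 105
Saffron: 9·5 + 2·5 + 2·2 + 6·4 + 1·5 + 5·3 + 9·5 + 4·5 = 168
Pho House: 9·1 + 2·3 + 2·3 + 6·5 + 1·3 + 5·2 + 9·2 + 4·3 = 94
La Cantina: 9·4 + 2·1 + 2·4 + 6·3 + 1·4 + 5·1 + 9·4 + 4·2 = 117
The Elm: 9·3 + 2·2 + 2·5 + 6·1 + 1·1 + 5·5 + 9·1 + 4·1 = 86
Saffron has the highest Borda score (168).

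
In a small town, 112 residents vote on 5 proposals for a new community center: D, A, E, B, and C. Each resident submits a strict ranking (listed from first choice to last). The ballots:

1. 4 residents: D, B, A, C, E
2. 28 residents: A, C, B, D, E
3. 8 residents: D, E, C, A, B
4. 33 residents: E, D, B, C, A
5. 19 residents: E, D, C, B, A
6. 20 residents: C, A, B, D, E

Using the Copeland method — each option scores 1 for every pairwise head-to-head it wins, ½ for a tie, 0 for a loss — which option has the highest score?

D: beats A, E, B, and C → score 4.
A: ties B; loses to D, E, and C → score 0.5.
E: beats A, B, and C; loses to D → score 3.
B: ties A; loses to D, E, and C → score 0.5.
C: beats A and B; loses to D and E → score 2.
D has the best pairwise record.

D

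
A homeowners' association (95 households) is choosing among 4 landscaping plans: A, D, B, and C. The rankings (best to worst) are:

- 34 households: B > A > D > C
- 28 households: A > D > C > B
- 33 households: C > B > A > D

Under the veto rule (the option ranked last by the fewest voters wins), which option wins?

A

Last-place votes: A 0, D 33, B 28, C 34.
A is ranked last by the fewest voters, so A wins.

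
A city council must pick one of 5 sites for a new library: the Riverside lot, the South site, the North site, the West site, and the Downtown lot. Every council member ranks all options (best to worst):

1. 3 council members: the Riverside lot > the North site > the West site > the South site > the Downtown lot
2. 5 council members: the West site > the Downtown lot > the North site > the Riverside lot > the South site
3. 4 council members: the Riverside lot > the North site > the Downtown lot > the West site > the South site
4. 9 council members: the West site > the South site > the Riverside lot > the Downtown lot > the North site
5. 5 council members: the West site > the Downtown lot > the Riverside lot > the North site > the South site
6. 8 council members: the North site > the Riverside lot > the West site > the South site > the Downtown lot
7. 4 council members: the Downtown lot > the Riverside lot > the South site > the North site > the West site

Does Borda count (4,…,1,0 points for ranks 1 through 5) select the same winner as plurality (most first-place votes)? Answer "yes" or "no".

yes

Borda — scores: the Riverside lot 97, the South site 46, the North site 72, the West site 102, the Downtown lot 63. Winner: the West site.
Plurality — first-place votes: the Riverside lot 7, the South site 0, the North site 8, the West site 19, the Downtown lot 4. Winner: the West site.
The two methods agree.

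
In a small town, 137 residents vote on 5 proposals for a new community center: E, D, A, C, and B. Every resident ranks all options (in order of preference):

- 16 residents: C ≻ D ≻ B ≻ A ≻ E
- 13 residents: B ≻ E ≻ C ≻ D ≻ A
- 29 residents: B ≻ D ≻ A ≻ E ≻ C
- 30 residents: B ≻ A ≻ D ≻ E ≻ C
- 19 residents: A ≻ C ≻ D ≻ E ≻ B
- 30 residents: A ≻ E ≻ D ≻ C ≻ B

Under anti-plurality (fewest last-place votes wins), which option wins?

D

Last-place votes: E 16, D 0, A 13, C 59, B 49.
D is ranked last by the fewest voters, so D wins.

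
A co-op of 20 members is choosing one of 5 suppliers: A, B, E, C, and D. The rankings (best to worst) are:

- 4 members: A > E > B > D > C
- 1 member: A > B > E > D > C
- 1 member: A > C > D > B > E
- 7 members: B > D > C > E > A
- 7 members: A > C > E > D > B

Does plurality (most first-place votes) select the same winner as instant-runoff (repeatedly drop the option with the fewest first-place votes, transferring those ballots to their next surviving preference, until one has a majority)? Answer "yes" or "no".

yes

Plurality — first-place votes: A 13, B 7, E 0, C 0, D 0. Winner: A.
Instant-runoff — R1 A 13, B 7, E 0, C 0, D 0 (A winner). Winner: A.
The two methods agree.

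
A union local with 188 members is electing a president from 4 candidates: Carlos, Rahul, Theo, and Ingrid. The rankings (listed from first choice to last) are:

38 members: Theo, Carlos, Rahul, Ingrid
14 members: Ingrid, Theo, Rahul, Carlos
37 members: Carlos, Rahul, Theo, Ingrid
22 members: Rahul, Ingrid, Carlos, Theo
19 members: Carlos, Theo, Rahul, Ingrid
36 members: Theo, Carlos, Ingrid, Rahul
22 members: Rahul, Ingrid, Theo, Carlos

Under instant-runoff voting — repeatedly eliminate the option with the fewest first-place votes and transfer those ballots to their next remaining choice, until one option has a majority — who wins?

Theo

Round 1: Carlos 56, Rahul 44, Theo 74, Ingrid 14. Eliminate Ingrid.
Round 2: Carlos 56, Rahul 44, Theo 88. Eliminate Rahul.
Round 3: Carlos 78, Theo 110. Theo has a majority.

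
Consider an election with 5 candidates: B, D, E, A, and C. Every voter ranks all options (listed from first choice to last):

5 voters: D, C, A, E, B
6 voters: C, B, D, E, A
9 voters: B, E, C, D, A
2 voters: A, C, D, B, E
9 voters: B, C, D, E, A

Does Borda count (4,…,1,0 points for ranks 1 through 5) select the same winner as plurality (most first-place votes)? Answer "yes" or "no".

Borda — scores: B 92, D 63, E 47, A 18, C 90. Winner: B.
Plurality — first-place votes: B 18, D 5, E 0, A 2, C 6. Winner: B.
The two methods agree.

yes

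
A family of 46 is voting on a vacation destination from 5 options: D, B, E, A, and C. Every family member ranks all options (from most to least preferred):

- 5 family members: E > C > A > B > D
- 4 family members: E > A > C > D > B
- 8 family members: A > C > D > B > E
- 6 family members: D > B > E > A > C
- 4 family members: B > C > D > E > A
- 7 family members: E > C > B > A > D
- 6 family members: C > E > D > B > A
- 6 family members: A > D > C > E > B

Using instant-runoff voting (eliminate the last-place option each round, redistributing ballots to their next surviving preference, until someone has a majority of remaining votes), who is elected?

E

Round 1: D 6, B 4, E 16, A 14, C 6. Eliminate B.
Round 2: D 6, E 16, A 14, C 10. Eliminate D.
Round 3: E 22, A 14, C 10. Eliminate C.
Round 4: E 32, A 14. E has a majority.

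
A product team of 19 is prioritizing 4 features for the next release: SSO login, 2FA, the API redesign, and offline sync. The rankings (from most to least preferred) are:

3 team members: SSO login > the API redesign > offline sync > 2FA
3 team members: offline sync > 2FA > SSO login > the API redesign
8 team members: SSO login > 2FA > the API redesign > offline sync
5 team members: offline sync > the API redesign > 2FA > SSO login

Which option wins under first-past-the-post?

SSO login

First-place votes: SSO login 11, 2FA 0, the API redesign 0, offline sync 8.
SSO login has the most first-place votes.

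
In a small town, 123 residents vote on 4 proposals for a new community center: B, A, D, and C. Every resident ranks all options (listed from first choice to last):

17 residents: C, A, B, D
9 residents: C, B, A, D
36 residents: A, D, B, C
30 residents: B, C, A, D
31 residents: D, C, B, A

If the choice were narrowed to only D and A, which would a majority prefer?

Voters preferring D to A: 31; preferring A to D: 92.
A wins the head-to-head.

A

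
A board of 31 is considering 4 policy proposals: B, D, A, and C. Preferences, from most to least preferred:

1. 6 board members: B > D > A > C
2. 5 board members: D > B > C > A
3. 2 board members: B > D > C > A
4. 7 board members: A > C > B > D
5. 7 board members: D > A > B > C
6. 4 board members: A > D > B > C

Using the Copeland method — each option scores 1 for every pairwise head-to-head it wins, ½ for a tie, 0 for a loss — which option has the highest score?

D

B: beats C; loses to D and A → score 1.
D: beats B, A, and C → score 3.
A: beats B and C; loses to D → score 2.
C: loses to B, D, and A → score 0.
D has the best pairwise record.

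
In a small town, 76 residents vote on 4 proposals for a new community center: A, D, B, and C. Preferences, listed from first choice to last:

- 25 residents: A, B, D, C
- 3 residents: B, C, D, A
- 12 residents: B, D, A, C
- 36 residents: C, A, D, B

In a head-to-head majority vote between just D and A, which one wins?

A

Voters preferring D to A: 15; preferring A to D: 61.
A wins the head-to-head.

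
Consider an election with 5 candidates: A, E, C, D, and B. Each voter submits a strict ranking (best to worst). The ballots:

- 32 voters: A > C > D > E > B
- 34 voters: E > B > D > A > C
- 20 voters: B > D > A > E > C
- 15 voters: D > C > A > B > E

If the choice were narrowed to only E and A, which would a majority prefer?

Voters preferring E to A: 34; preferring A to E: 67.
A wins the head-to-head.

A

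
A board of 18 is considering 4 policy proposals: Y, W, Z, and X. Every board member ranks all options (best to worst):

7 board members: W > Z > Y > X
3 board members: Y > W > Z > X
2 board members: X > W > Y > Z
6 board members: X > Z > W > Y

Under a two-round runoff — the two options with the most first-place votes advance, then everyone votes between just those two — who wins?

Round 1 first-place votes: Y 3, W 7, Z 0, X 8.
X and W advance.
Runoff: X is preferred to W by 8 voters; W by 10.
W wins the runoff.

W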